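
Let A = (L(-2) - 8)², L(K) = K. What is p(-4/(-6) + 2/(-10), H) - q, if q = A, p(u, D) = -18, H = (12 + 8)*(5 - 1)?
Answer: -118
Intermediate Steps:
H = 80 (H = 20*4 = 80)
A = 100 (A = (-2 - 8)² = (-10)² = 100)
q = 100
p(-4/(-6) + 2/(-10), H) - q = -18 - 1*100 = -18 - 100 = -118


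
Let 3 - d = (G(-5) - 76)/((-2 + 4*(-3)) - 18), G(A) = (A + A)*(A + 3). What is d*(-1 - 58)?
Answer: -295/4 ≈ -73.750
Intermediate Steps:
G(A) = 2*A*(3 + A) (G(A) = (2*A)*(3 + A) = 2*A*(3 + A))
d = 5/4 (d = 3 - (2*(-5)*(3 - 5) - 76)/((-2 + 4*(-3)) - 18) = 3 - (2*(-5)*(-2) - 76)/((-2 - 12) - 18) = 3 - (20 - 76)/(-14 - 18) = 3 - (-56)/(-32) = 3 - (-56)*(-1)/32 = 3 - 1*7/4 = 3 - 7/4 = 5/4 ≈ 1.2500)
d*(-1 - 58) = 5*(-1 - 58)/4 = (5/4)*(-59) = -295/4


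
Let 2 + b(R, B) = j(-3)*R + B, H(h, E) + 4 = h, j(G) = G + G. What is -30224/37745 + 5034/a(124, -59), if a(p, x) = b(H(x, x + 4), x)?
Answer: 180427322/11965165 ≈ 15.079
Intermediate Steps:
j(G) = 2*G
H(h, E) = -4 + h
b(R, B) = -2 + B - 6*R (b(R, B) = -2 + ((2*(-3))*R + B) = -2 + (-6*R + B) = -2 + (B - 6*R) = -2 + B - 6*R)
a(p, x) = 22 - 5*x (a(p, x) = -2 + x - 6*(-4 + x) = -2 + x + (24 - 6*x) = 22 - 5*x)
-30224/37745 + 5034/a(124, -59) = -30224/37745 + 5034/(22 - 5*(-59)) = -30224*1/37745 + 5034/(22 + 295) = -30224/37745 + 5034/317 = 180427322/11965165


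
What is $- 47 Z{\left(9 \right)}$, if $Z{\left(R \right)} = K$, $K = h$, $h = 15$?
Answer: $-705$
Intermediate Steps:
$K = 15$
$Z{\left(R \right)} = 15$
$- 47 Z{\left(9 \right)} = \left(-47\right) 15 = -705$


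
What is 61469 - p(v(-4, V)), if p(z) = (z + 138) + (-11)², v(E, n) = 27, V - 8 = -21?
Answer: 61183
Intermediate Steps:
V = -13 (V = 8 - 21 = -13)
p(z) = 259 + z (p(z) = (138 + z) + 121 = 259 + z)
61469 - p(v(-4, V)) = 61469 - (259 + 27) = 61469 - 1*286 = 61469 - 286 = 61183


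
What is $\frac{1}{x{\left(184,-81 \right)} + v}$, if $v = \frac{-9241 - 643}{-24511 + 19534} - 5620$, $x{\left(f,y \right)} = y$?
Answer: $- \frac{711}{4051999} \approx -0.00017547$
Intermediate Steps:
$v = - \frac{3994408}{711}$ ($v = - \frac{9884}{-4977} - 5620 = \left(-9884\right) \left(- \frac{1}{4977}\right) - 5620 = \frac{1412}{711} - 5620 = - \frac{3994408}{711} \approx -5618.0$)
$\frac{1}{x{\left(184,-81 \right)} + v} = \frac{1}{-81 - \frac{3994408}{711}} = \frac{1}{- \frac{4051999}{711}} = - \frac{711}{4051999}$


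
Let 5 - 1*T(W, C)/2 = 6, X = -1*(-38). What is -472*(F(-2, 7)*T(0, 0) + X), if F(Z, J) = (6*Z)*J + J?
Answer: -90624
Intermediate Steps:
X = 38
T(W, C) = -2 (T(W, C) = 10 - 2*6 = 10 - 12 = -2)
F(Z, J) = J + 6*J*Z (F(Z, J) = 6*J*Z + J = J + 6*J*Z)
-472*(F(-2, 7)*T(0, 0) + X) = -472*((7*(1 + 6*(-2)))*(-2) + 38) = -472*((7*(1 - 12))*(-2) + 38) = -472*((7*(-11))*(-2) + 38) = -472*(-77*(-2) + 38) = -472*(154 + 38) = -472*192 = -90624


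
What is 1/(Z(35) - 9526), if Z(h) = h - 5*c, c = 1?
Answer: -1/9496 ≈ -0.00010531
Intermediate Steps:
Z(h) = -5 + h (Z(h) = h - 5*1 = h - 5 = -5 + h)
1/(Z(35) - 9526) = 1/((-5 + 35) - 9526) = 1/(30 - 9526) = 1/(-9496) = -1/9496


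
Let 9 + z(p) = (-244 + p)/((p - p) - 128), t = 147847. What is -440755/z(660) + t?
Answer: 183827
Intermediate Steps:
z(p) = -227/32 - p/128 (z(p) = -9 + (-244 + p)/((p - p) - 128) = -9 + (-244 + p)/(0 - 128) = -9 + (-244 + p)/(-128) = -9 + (-244 + p)*(-1/128) = -9 + (61/32 - p/128) = -227/32 - p/128)
-440755/z(660) + t = -440755/(-227/32 - 1/128*660) + 147847 = -440755/(-227/32 - 165/32) + 147847 = -440755/(-49/4) + 147847 = -440755*(-4/49) + 147847 = 35980 + 147847 = 183827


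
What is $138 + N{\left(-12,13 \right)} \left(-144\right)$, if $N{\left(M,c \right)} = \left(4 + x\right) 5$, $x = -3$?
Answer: $-582$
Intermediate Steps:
$N{\left(M,c \right)} = 5$ ($N{\left(M,c \right)} = \left(4 - 3\right) 5 = 1 \cdot 5 = 5$)
$138 + N{\left(-12,13 \right)} \left(-144\right) = 138 + 5 \left(-144\right) = 138 - 720 = -582$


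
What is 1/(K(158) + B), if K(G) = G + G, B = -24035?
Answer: -1/23719 ≈ -4.2160e-5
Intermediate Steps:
K(G) = 2*G
1/(K(158) + B) = 1/(2*158 - 24035) = 1/(316 - 24035) = 1/(-23719) = -1/23719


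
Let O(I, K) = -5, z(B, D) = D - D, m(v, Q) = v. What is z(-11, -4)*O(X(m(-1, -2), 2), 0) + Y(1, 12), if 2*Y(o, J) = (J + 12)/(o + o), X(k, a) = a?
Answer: 6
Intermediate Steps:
Y(o, J) = (12 + J)/(4*o) (Y(o, J) = ((J + 12)/(o + o))/2 = ((12 + J)/((2*o)))/2 = ((12 + J)*(1/(2*o)))/2 = ((12 + J)/(2*o))/2 = (12 + J)/(4*o))
z(B, D) = 0
z(-11, -4)*O(X(m(-1, -2), 2), 0) + Y(1, 12) = 0*(-5) + (1/4)*(12 + 12)/1 = 0 + (1/4)*1*24 = 0 + 6 = 6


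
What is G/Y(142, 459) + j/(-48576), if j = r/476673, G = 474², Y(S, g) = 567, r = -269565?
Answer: 64226459216363/162084073536 ≈ 396.25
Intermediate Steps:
G = 224676
j = -89855/158891 (j = -269565/476673 = -269565*1/476673 = -89855/158891 ≈ -0.56551)
G/Y(142, 459) + j/(-48576) = 224676/567 - 89855/158891/(-48576) = 224676*(1/567) - 89855/158891*(-1/48576) = 24964/63 + 89855/7718289216 = 64226459216363/162084073536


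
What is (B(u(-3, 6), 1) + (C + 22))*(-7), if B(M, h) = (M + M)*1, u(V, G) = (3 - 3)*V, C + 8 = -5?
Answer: -63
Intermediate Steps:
C = -13 (C = -8 - 5 = -13)
u(V, G) = 0 (u(V, G) = 0*V = 0)
B(M, h) = 2*M (B(M, h) = (2*M)*1 = 2*M)
(B(u(-3, 6), 1) + (C + 22))*(-7) = (2*0 + (-13 + 22))*(-7) = (0 + 9)*(-7) = 9*(-7) = -63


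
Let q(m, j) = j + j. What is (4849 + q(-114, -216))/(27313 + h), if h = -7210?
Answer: 4417/20103 ≈ 0.21972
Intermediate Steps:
q(m, j) = 2*j
(4849 + q(-114, -216))/(27313 + h) = (4849 + 2*(-216))/(27313 - 7210) = (4849 - 432)/20103 = 4417*(1/20103) = 4417/20103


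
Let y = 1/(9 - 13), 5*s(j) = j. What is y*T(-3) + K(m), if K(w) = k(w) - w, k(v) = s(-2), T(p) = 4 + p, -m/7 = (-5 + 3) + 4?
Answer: 267/20 ≈ 13.350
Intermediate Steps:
m = -14 (m = -7*((-5 + 3) + 4) = -7*(-2 + 4) = -7*2 = -14)
s(j) = j/5
k(v) = -⅖ (k(v) = (⅕)*(-2) = -⅖)
y = -¼ (y = 1/(-4) = -¼ ≈ -0.25000)
K(w) = -⅖ - w
y*T(-3) + K(m) = -(4 - 3)/4 + (-⅖ - 1*(-14)) = -¼*1 + (-⅖ + 14) = -¼ + 68/5 = 267/20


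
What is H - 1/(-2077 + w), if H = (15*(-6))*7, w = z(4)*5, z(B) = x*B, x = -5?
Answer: -1371509/2177 ≈ -630.00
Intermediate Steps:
z(B) = -5*B
w = -100 (w = -5*4*5 = -20*5 = -100)
H = -630 (H = -90*7 = -630)
H - 1/(-2077 + w) = -630 - 1/(-2077 - 100) = -630 - 1/(-2177) = -630 - 1*(-1/2177) = -630 + 1/2177 = -1371509/2177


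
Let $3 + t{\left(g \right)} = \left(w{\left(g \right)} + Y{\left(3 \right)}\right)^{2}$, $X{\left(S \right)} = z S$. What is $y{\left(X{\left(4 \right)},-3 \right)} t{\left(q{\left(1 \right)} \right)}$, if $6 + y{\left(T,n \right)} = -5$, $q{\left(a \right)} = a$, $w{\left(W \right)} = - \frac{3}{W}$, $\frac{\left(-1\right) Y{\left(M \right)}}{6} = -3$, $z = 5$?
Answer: $-2442$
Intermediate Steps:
$Y{\left(M \right)} = 18$ ($Y{\left(M \right)} = \left(-6\right) \left(-3\right) = 18$)
$X{\left(S \right)} = 5 S$
$y{\left(T,n \right)} = -11$ ($y{\left(T,n \right)} = -6 - 5 = -11$)
$t{\left(g \right)} = -3 + \left(18 - \frac{3}{g}\right)^{2}$ ($t{\left(g \right)} = -3 + \left(- \frac{3}{g} + 18\right)^{2} = -3 + \left(18 - \frac{3}{g}\right)^{2}$)
$y{\left(X{\left(4 \right)},-3 \right)} t{\left(q{\left(1 \right)} \right)} = - 11 \left(321 - \frac{108}{1} + 9 \cdot 1^{-2}\right) = - 11 \left(321 - 108 + 9 \cdot 1\right) = - 11 \left(321 - 108 + 9\right) = \left(-11\right) 222 = -2442$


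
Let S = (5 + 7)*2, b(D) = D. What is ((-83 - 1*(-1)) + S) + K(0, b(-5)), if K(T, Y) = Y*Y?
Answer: -33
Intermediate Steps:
K(T, Y) = Y²
S = 24 (S = 12*2 = 24)
((-83 - 1*(-1)) + S) + K(0, b(-5)) = ((-83 - 1*(-1)) + 24) + (-5)² = ((-83 + 1) + 24) + 25 = (-82 + 24) + 25 = -58 + 25 = -33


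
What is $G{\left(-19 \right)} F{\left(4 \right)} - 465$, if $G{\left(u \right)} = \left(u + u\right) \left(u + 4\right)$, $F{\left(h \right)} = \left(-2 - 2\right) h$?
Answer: $-9585$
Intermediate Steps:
$F{\left(h \right)} = - 4 h$
$G{\left(u \right)} = 2 u \left(4 + u\right)$
$G{\left(-19 \right)} F{\left(4 \right)} - 465 = 2 \left(-19\right) \left(4 - 19\right) \left(\left(-4\right) 4\right) - 465 = 2 \left(-19\right) \left(-15\right) \left(-16\right) - 465 = 570 \left(-16\right) - 465 = -9120 - 465 = -9585$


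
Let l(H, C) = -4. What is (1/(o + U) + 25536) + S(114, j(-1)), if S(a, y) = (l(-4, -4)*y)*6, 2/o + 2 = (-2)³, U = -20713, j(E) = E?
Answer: 2647146955/103566 ≈ 25560.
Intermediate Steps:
o = -⅕ (o = 2/(-2 + (-2)³) = 2/(-2 - 8) = 2/(-10) = 2*(-⅒) = -⅕ ≈ -0.20000)
S(a, y) = -24*y (S(a, y) = -4*y*6 = -24*y)
(1/(o + U) + 25536) + S(114, j(-1)) = (1/(-⅕ - 20713) + 25536) - 24*(-1) = (1/(-103566/5) + 25536) + 24 = (-5/103566 + 25536) + 24 = 2644661371/103566 + 24 = 2647146955/103566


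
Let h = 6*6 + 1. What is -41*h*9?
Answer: -13653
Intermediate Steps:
h = 37 (h = 36 + 1 = 37)
-41*h*9 = -41*37*9 = -1517*9 = -13653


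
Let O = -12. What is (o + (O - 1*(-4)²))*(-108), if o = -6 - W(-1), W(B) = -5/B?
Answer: 4212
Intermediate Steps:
o = -11 (o = -6 - (-5)/(-1) = -6 - (-5)*(-1) = -6 - 1*5 = -6 - 5 = -11)
(o + (O - 1*(-4)²))*(-108) = (-11 + (-12 - 1*(-4)²))*(-108) = (-11 + (-12 - 1*16))*(-108) = (-11 + (-12 - 16))*(-108) = (-11 - 28)*(-108) = -39*(-108) = 4212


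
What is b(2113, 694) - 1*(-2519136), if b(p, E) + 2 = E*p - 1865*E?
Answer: 2691246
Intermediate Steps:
b(p, E) = -2 - 1865*E + E*p (b(p, E) = -2 + (E*p - 1865*E) = -2 + (-1865*E + E*p) = -2 - 1865*E + E*p)
b(2113, 694) - 1*(-2519136) = (-2 - 1865*694 + 694*2113) - 1*(-2519136) = (-2 - 1294310 + 1466422) + 2519136 = 172110 + 2519136 = 2691246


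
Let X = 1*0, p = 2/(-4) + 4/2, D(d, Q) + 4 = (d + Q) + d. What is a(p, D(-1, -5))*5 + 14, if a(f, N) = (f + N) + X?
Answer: -67/2 ≈ -33.500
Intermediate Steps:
D(d, Q) = -4 + Q + 2*d (D(d, Q) = -4 + ((d + Q) + d) = -4 + ((Q + d) + d) = -4 + (Q + 2*d) = -4 + Q + 2*d)
p = 3/2 (p = 2*(-¼) + 4*(½) = -½ + 2 = 3/2 ≈ 1.5000)
X = 0
a(f, N) = N + f (a(f, N) = (f + N) + 0 = (N + f) + 0 = N + f)
a(p, D(-1, -5))*5 + 14 = ((-4 - 5 + 2*(-1)) + 3/2)*5 + 14 = ((-4 - 5 - 2) + 3/2)*5 + 14 = (-11 + 3/2)*5 + 14 = -19/2*5 + 14 = -95/2 + 14 = -67/2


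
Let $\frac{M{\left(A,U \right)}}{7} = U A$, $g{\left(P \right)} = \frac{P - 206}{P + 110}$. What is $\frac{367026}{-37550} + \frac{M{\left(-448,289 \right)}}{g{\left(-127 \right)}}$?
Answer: $- \frac{289330689029}{6252075} \approx -46278.0$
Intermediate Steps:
$g{\left(P \right)} = \frac{-206 + P}{110 + P}$
$M{\left(A,U \right)} = 7 A U$ ($M{\left(A,U \right)} = 7 U A = 7 A U$)
$\frac{367026}{-37550} + \frac{M{\left(-448,289 \right)}}{g{\left(-127 \right)}} = \frac{367026}{-37550} + \frac{7 \left(-448\right) 289}{\frac{1}{110 - 127} \left(-206 - 127\right)} = 367026 \left(- \frac{1}{37550}\right) - \frac{906304}{\frac{1}{-17} \left(-333\right)} = - \frac{183513}{18775} - \frac{906304}{\left(- \frac{1}{17}\right) \left(-333\right)} = - \frac{183513}{18775} - \frac{906304}{\frac{333}{17}} = - \frac{183513}{18775} - \frac{15407168}{333} = - \frac{289330689029}{6252075}$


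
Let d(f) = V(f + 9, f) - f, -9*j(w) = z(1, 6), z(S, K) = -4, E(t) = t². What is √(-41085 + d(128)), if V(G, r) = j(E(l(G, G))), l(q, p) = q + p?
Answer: I*√370913/3 ≈ 203.01*I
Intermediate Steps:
l(q, p) = p + q
j(w) = 4/9 (j(w) = -⅑*(-4) = 4/9)
V(G, r) = 4/9
d(f) = 4/9 - f
√(-41085 + d(128)) = √(-41085 + (4/9 - 1*128)) = √(-41085 + (4/9 - 128)) = √(-41085 - 1148/9) = √(-370913/9) = I*√370913/3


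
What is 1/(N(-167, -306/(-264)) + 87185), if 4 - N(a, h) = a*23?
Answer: 1/91030 ≈ 1.0985e-5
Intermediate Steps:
N(a, h) = 4 - 23*a (N(a, h) = 4 - a*23 = 4 - 23*a)
1/(N(-167, -306/(-264)) + 87185) = 1/((4 - 23*(-167)) + 87185) = 1/((4 + 3841) + 87185) = 1/(3845 + 87185) = 1/91030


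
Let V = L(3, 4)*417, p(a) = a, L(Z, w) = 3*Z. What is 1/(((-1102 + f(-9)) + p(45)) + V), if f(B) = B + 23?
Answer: 1/2710 ≈ 0.00036900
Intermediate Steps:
f(B) = 23 + B
V = 3753 (V = (3*3)*417 = 9*417 = 3753)
1/(((-1102 + f(-9)) + p(45)) + V) = 1/(((-1102 + (23 - 9)) + 45) + 3753) = 1/(((-1102 + 14) + 45) + 3753) = 1/((-1088 + 45) + 3753) = 1/(-1043 + 3753) = 1/2710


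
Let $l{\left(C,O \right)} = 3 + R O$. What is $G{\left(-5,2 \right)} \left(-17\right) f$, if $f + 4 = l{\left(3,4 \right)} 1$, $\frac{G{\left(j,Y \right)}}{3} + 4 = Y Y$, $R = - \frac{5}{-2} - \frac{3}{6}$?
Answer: $0$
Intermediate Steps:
$R = 2$ ($R = \left(-5\right) \left(- \frac{1}{2}\right) - \frac{1}{2} = \frac{5}{2} - \frac{1}{2} = 2$)
$G{\left(j,Y \right)} = -12 + 3 Y^{2}$ ($G{\left(j,Y \right)} = -12 + 3 Y Y = -12 + 3 Y^{2}$)
$l{\left(C,O \right)} = 3 + 2 O$
$f = 7$ ($f = -4 + \left(3 + 2 \cdot 4\right) 1 = -4 + \left(3 + 8\right) 1 = -4 + 11 \cdot 1 = -4 + 11 = 7$)
$G{\left(-5,2 \right)} \left(-17\right) f = \left(-12 + 3 \cdot 2^{2}\right) \left(-17\right) 7 = \left(-12 + 3 \cdot 4\right) \left(-17\right) 7 = \left(-12 + 12\right) \left(-17\right) 7 = 0 \left(-17\right) 7 = 0 \cdot 7 = 0$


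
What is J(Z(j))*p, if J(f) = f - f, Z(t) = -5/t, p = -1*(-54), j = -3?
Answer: 0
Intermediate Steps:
p = 54
J(f) = 0
J(Z(j))*p = 0*54 = 0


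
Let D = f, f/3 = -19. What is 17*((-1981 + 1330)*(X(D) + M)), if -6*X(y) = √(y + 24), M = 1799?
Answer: -19909533 + 3689*I*√33/2 ≈ -1.991e+7 + 10596.0*I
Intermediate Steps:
f = -57 (f = 3*(-19) = -57)
D = -57
X(y) = -√(24 + y)/6 (X(y) = -√(y + 24)/6 = -√(24 + y)/6)
17*((-1981 + 1330)*(X(D) + M)) = 17*((-1981 + 1330)*(-√(24 - 57)/6 + 1799)) = 17*(-651*(-I*√33/6 + 1799)) = 17*(-651*(1799 - I*√33/6)) = 17*(-1171149 + 217*I*√33/2) = -19909533 + 3689*I*√33/2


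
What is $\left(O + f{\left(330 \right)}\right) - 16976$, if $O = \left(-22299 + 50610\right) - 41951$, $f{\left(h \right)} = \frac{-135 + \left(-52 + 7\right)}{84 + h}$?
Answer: $- \frac{704178}{23} \approx -30616.0$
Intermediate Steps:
$f{\left(h \right)} = - \frac{180}{84 + h}$ ($f{\left(h \right)} = \frac{-135 - 45}{84 + h} = - \frac{180}{84 + h}$)
$O = -13640$ ($O = 28311 - 41951 = -13640$)
$\left(O + f{\left(330 \right)}\right) - 16976 = \left(-13640 - \frac{180}{84 + 330}\right) - 16976 = \left(-13640 - \frac{180}{414}\right) - 16976 = \left(-13640 - \frac{10}{23}\right) - 16976 = - \frac{313730}{23} - 16976 = - \frac{704178}{23}$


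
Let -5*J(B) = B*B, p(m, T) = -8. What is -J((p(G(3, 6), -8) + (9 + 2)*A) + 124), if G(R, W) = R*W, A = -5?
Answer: 3721/5 ≈ 744.20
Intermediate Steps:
J(B) = -B**2/5 (J(B) = -B*B/5 = -B**2/5)
-J((p(G(3, 6), -8) + (9 + 2)*A) + 124) = -(-1)*((-8 + (9 + 2)*(-5)) + 124)**2/5 = -(-1)*((-8 + 11*(-5)) + 124)**2/5 = -(-1)*((-8 - 55) + 124)**2/5 = -(-1)*(-63 + 124)**2/5 = -(-1)*61**2/5 = -(-1)*3721/5 = -1*(-3721/5) = 3721/5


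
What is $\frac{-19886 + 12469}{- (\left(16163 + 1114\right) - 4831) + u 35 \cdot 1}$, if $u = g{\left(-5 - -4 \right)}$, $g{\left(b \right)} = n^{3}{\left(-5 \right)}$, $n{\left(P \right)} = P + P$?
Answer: $\frac{7417}{47446} \approx 0.15633$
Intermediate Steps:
$n{\left(P \right)} = 2 P$
$g{\left(b \right)} = -1000$ ($g{\left(b \right)} = \left(2 \left(-5\right)\right)^{3} = \left(-10\right)^{3} = -1000$)
$u = -1000$
$\frac{-19886 + 12469}{- (\left(16163 + 1114\right) - 4831) + u 35 \cdot 1} = \frac{-19886 + 12469}{- (\left(16163 + 1114\right) - 4831) + \left(-1000\right) 35 \cdot 1} = - \frac{7417}{- (17277 - 4831) - 35000} = - \frac{7417}{\left(-1\right) 12446 - 35000} = - \frac{7417}{-12446 - 35000} = - \frac{7417}{-47446} = \left(-7417\right) \left(- \frac{1}{47446}\right) = \frac{7417}{47446}$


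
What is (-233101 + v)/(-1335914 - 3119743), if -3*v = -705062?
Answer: -5759/13366971 ≈ -0.00043084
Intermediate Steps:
v = 705062/3 (v = -1/3*(-705062) = 705062/3 ≈ 2.3502e+5)
(-233101 + v)/(-1335914 - 3119743) = (-233101 + 705062/3)/(-1335914 - 3119743) = (5759/3)/(-4455657) = (5759/3)*(-1/4455657) = -5759/13366971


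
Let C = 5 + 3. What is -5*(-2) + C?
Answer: 18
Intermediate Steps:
C = 8
-5*(-2) + C = -5*(-2) + 8 = 10 + 8 = 18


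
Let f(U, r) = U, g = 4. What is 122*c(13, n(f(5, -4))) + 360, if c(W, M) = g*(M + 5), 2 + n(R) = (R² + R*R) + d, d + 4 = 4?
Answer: 26224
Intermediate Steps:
d = 0 (d = -4 + 4 = 0)
n(R) = -2 + 2*R² (n(R) = -2 + ((R² + R*R) + 0) = -2 + ((R² + R²) + 0) = -2 + (2*R² + 0) = -2 + 2*R²)
c(W, M) = 20 + 4*M (c(W, M) = 4*(M + 5) = 4*(5 + M) = 20 + 4*M)
122*c(13, n(f(5, -4))) + 360 = 122*(20 + 4*(-2 + 2*5²)) + 360 = 122*(20 + 4*(-2 + 2*25)) + 360 = 122*(20 + 4*(-2 + 50)) + 360 = 122*(20 + 4*48) + 360 = 122*(20 + 192) + 360 = 122*212 + 360 = 25864 + 360 = 26224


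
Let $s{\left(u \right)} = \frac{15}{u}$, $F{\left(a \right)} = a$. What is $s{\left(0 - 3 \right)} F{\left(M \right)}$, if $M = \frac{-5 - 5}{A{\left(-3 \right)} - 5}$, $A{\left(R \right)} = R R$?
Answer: $\frac{25}{2} \approx 12.5$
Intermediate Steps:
$A{\left(R \right)} = R^{2}$
$M = - \frac{5}{2}$ ($M = \frac{-5 - 5}{\left(-3\right)^{2} - 5} = - \frac{10}{9 - 5} = - \frac{10}{4} = \left(-10\right) \frac{1}{4} = - \frac{5}{2} \approx -2.5$)
$s{\left(0 - 3 \right)} F{\left(M \right)} = \frac{15}{0 - 3} \left(- \frac{5}{2}\right) = \frac{15}{-3} \left(- \frac{5}{2}\right) = 15 \left(- \frac{1}{3}\right) \left(- \frac{5}{2}\right) = \left(-5\right) \left(- \frac{5}{2}\right) = \frac{25}{2}$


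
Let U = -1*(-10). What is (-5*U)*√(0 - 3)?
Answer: -50*I*√3 ≈ -86.603*I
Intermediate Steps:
U = 10
(-5*U)*√(0 - 3) = (-5*10)*√(0 - 3) = -50*I*√3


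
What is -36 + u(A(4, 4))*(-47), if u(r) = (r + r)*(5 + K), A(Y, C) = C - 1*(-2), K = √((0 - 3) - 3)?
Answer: -2856 - 564*I*√6 ≈ -2856.0 - 1381.5*I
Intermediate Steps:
K = I*√6 (K = √(-3 - 3) = √(-6) = I*√6 ≈ 2.4495*I)
A(Y, C) = 2 + C (A(Y, C) = C + 2 = 2 + C)
u(r) = 2*r*(5 + I*√6) (u(r) = (r + r)*(5 + I*√6) = (2*r)*(5 + I*√6) = 2*r*(5 + I*√6))
-36 + u(A(4, 4))*(-47) = -36 + (2*(2 + 4)*(5 + I*√6))*(-47) = -36 + (2*6*(5 + I*√6))*(-47) = -36 + (60 + 12*I*√6)*(-47) = -36 + (-2820 - 564*I*√6) = -2856 - 564*I*√6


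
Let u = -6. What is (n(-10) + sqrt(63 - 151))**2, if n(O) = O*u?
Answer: 3512 + 240*I*sqrt(22) ≈ 3512.0 + 1125.7*I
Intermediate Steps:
n(O) = -6*O (n(O) = O*(-6) = -6*O)
(n(-10) + sqrt(63 - 151))**2 = (-6*(-10) + sqrt(63 - 151))**2 = (60 + sqrt(-88))**2 = (60 + 2*I*sqrt(22))**2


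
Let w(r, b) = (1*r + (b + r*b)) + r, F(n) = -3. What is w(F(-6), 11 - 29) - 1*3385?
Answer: -3355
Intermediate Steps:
w(r, b) = b + 2*r + b*r (w(r, b) = (r + (b + b*r)) + r = (b + r + b*r) + r = b + 2*r + b*r)
w(F(-6), 11 - 29) - 1*3385 = ((11 - 29) + 2*(-3) + (11 - 29)*(-3)) - 1*3385 = (-18 - 6 - 18*(-3)) - 3385 = (-18 - 6 + 54) - 3385 = 30 - 3385 = -3355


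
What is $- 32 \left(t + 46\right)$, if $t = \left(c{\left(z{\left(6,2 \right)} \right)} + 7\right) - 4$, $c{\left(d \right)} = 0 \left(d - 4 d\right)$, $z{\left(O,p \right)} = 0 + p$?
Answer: $-1568$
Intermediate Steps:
$z{\left(O,p \right)} = p$
$c{\left(d \right)} = 0$ ($c{\left(d \right)} = 0 \left(- 3 d\right) = 0$)
$t = 3$ ($t = \left(0 + 7\right) - 4 = 7 - 4 = 3$)
$- 32 \left(t + 46\right) = - 32 \left(3 + 46\right) = \left(-32\right) 49 = -1568$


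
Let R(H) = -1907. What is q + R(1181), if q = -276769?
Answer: -278676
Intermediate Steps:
q + R(1181) = -276769 - 1907 = -278676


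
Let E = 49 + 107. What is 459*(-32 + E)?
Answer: 56916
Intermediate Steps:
E = 156
459*(-32 + E) = 459*(-32 + 156) = 459*124 = 56916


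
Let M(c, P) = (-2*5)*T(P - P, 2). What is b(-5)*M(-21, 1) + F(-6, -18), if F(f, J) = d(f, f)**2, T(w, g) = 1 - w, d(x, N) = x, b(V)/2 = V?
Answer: 136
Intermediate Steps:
b(V) = 2*V
M(c, P) = -10 (M(c, P) = (-2*5)*(1 - (P - P)) = -10*(1 - 1*0) = -10*(1 + 0) = -10*1 = -10)
F(f, J) = f**2
b(-5)*M(-21, 1) + F(-6, -18) = (2*(-5))*(-10) + (-6)**2 = -10*(-10) + 36 = 100 + 36 = 136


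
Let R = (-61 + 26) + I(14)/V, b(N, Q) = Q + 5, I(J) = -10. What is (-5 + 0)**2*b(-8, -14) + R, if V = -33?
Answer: -8570/33 ≈ -259.70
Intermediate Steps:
b(N, Q) = 5 + Q
R = -1145/33 (R = (-61 + 26) - 10/(-33) = -35 - 10*(-1/33) = -35 + 10/33 = -1145/33 ≈ -34.697)
(-5 + 0)**2*b(-8, -14) + R = (-5 + 0)**2*(5 - 14) - 1145/33 = (-5)**2*(-9) - 1145/33 = 25*(-9) - 1145/33 = -225 - 1145/33 = -8570/33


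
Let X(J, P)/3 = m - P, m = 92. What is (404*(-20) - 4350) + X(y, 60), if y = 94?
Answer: -12334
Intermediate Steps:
X(J, P) = 276 - 3*P (X(J, P) = 3*(92 - P) = 276 - 3*P)
(404*(-20) - 4350) + X(y, 60) = (404*(-20) - 4350) + (276 - 3*60) = (-8080 - 4350) + (276 - 180) = -12430 + 96 = -12334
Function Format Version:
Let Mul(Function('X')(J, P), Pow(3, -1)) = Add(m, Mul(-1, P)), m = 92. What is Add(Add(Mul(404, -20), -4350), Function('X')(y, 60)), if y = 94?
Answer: -12334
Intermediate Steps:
Function('X')(J, P) = Add(276, Mul(-3, P)) (Function('X')(J, P) = Mul(3, Add(92, Mul(-1, P))) = Add(276, Mul(-3, P)))
Add(Add(Mul(404, -20), -4350), Function('X')(y, 60)) = Add(Add(Mul(404, -20), -4350), Add(276, Mul(-3, 60))) = Add(Add(-8080, -4350), Add(276, -180)) = Add(-12430, 96) = -12334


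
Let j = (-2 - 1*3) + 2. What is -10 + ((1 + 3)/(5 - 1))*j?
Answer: -13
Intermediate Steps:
j = -3 (j = (-2 - 3) + 2 = -5 + 2 = -3)
-10 + ((1 + 3)/(5 - 1))*j = -10 + ((1 + 3)/(5 - 1))*(-3) = -10 + (4/4)*(-3) = -10 + (4*(¼))*(-3) = -10 + 1*(-3) = -10 - 3 = -13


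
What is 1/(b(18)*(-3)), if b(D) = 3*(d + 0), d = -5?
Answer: 1/45 ≈ 0.022222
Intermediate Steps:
b(D) = -15 (b(D) = 3*(-5 + 0) = 3*(-5) = -15)
1/(b(18)*(-3)) = 1/(-15*(-3)) = 1/45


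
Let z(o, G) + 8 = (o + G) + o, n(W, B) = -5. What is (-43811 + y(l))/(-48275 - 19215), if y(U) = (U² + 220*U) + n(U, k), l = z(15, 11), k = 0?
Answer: 35467/67490 ≈ 0.52551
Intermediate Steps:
z(o, G) = -8 + G + 2*o (z(o, G) = -8 + ((o + G) + o) = -8 + ((G + o) + o) = -8 + (G + 2*o) = -8 + G + 2*o)
l = 33 (l = -8 + 11 + 2*15 = -8 + 11 + 30 = 33)
y(U) = -5 + U² + 220*U (y(U) = (U² + 220*U) - 5 = -5 + U² + 220*U)
(-43811 + y(l))/(-48275 - 19215) = (-43811 + (-5 + 33² + 220*33))/(-48275 - 19215) = (-43811 + (-5 + 1089 + 7260))/(-67490) = (-43811 + 8344)*(-1/67490) = -35467*(-1/67490) = 35467/67490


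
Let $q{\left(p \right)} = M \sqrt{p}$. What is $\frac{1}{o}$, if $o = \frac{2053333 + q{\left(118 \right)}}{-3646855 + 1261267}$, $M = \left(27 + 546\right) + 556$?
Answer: $- \frac{1632802188268}{1405342000417} + \frac{897776284 \sqrt{118}}{1405342000417} \approx -1.1549$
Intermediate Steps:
$M = 1129$ ($M = 573 + 556 = 1129$)
$q{\left(p \right)} = 1129 \sqrt{p}$
$o = - \frac{2053333}{2385588} - \frac{1129 \sqrt{118}}{2385588}$ ($o = \frac{2053333 + 1129 \sqrt{118}}{-3646855 + 1261267} = \frac{2053333 + 1129 \sqrt{118}}{-2385588} = \left(2053333 + 1129 \sqrt{118}\right) \left(- \frac{1}{2385588}\right) = - \frac{2053333}{2385588} - \frac{1129 \sqrt{118}}{2385588} \approx -0.86586$)
$\frac{1}{o} = \frac{1}{- \frac{2053333}{2385588} - \frac{1129 \sqrt{118}}{2385588}}$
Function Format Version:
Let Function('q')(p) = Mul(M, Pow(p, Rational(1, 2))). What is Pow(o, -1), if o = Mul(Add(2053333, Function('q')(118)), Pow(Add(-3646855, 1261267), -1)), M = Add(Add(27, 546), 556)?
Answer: Add(Rational(-1632802188268, 1405342000417), Mul(Rational(897776284, 1405342000417), Pow(118, Rational(1, 2)))) ≈ -1.1549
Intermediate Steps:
M = 1129 (M = Add(573, 556) = 1129)
Function('q')(p) = Mul(1129, Pow(p, Rational(1, 2)))
o = Add(Rational(-2053333, 2385588), Mul(Rational(-1129, 2385588), Pow(118, Rational(1, 2)))) (o = Mul(Add(2053333, Mul(1129, Pow(118, Rational(1, 2)))), Pow(Add(-3646855, 1261267), -1)) = Mul(Add(2053333, Mul(1129, Pow(118, Rational(1, 2)))), Pow(-2385588, -1)) = Mul(Add(2053333, Mul(1129, Pow(118, Rational(1, 2)))), Rational(-1, 2385588)) = Add(Rational(-2053333, 2385588), Mul(Rational(-1129, 2385588), Pow(118, Rational(1, 2)))) ≈ -0.86586)
Pow(o, -1) = Pow(Add(Rational(-2053333, 2385588), Mul(Rational(-1129, 2385588), Pow(118, Rational(1, 2)))), -1)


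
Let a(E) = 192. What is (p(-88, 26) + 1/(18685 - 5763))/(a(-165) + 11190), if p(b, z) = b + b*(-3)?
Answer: 758091/49026068 ≈ 0.015463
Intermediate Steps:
p(b, z) = -2*b (p(b, z) = b - 3*b = -2*b)
(p(-88, 26) + 1/(18685 - 5763))/(a(-165) + 11190) = (-2*(-88) + 1/(18685 - 5763))/(192 + 11190) = (176 + 1/12922)/11382 = (176 + 1/12922)*(1/11382) = (2274273/12922)*(1/11382) = 758091/49026068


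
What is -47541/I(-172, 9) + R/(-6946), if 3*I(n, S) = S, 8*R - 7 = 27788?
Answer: -880613891/55568 ≈ -15848.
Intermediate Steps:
R = 27795/8 (R = 7/8 + (⅛)*27788 = 7/8 + 6947/2 = 27795/8 ≈ 3474.4)
I(n, S) = S/3
-47541/I(-172, 9) + R/(-6946) = -47541/((⅓)*9) + (27795/8)/(-6946) = -47541/3 + (27795/8)*(-1/6946) = -47541*⅓ - 27795/55568 = -15847 - 27795/55568 = -880613891/55568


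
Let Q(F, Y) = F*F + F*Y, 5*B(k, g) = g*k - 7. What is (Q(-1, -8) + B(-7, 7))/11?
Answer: -⅕ ≈ -0.20000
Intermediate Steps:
B(k, g) = -7/5 + g*k/5 (B(k, g) = (g*k - 7)/5 = (-7 + g*k)/5 = -7/5 + g*k/5)
Q(F, Y) = F² + F*Y
(Q(-1, -8) + B(-7, 7))/11 = (-(-1 - 8) + (-7/5 + (⅕)*7*(-7)))/11 = (-1*(-9) + (-7/5 - 49/5))/11 = (9 - 56/5)/11 = (1/11)*(-11/5) = -⅕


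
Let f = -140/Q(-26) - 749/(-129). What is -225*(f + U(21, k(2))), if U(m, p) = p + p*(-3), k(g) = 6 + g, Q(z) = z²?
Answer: 17006250/7267 ≈ 2340.2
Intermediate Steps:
U(m, p) = -2*p (U(m, p) = p - 3*p = -2*p)
f = 122066/21801 (f = -140/((-26)²) - 749/(-129) = -140/676 - 749*(-1/129) = -140*1/676 + 749/129 = -35/169 + 749/129 = 122066/21801 ≈ 5.5991)
-225*(f + U(21, k(2))) = -225*(122066/21801 - 2*(6 + 2)) = -225*(122066/21801 - 2*8) = -225*(122066/21801 - 16) = -225*(-226750/21801) = 17006250/7267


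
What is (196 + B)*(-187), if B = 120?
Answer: -59092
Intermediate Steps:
(196 + B)*(-187) = (196 + 120)*(-187) = 316*(-187) = -59092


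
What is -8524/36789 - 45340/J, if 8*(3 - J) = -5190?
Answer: -2231425036/31969641 ≈ -69.798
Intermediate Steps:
J = 2607/4 (J = 3 - ⅛*(-5190) = 3 + 2595/4 = 2607/4 ≈ 651.75)
-8524/36789 - 45340/J = -8524/36789 - 45340/2607/4 = -8524*1/36789 - 45340*4/2607 = -8524/36789 - 181360/2607 = -2231425036/31969641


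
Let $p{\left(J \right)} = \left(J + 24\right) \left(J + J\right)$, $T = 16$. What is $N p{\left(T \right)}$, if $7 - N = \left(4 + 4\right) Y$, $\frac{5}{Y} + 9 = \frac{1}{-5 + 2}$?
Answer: $\frac{101120}{7} \approx 14446.0$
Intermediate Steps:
$p{\left(J \right)} = 2 J \left(24 + J\right)$ ($p{\left(J \right)} = \left(24 + J\right) 2 J = 2 J \left(24 + J\right)$)
$Y = - \frac{15}{28}$ ($Y = \frac{5}{-9 + \frac{1}{-5 + 2}} = \frac{5}{-9 + \frac{1}{-3}} = \frac{5}{-9 - \frac{1}{3}} = \frac{5}{- \frac{28}{3}} = 5 \left(- \frac{3}{28}\right) = - \frac{15}{28} \approx -0.53571$)
$N = \frac{79}{7}$ ($N = 7 - \left(4 + 4\right) \left(- \frac{15}{28}\right) = 7 - 8 \left(- \frac{15}{28}\right) = 7 - - \frac{30}{7} = 7 + \frac{30}{7} = \frac{79}{7} \approx 11.286$)
$N p{\left(T \right)} = \frac{79 \cdot 2 \cdot 16 \left(24 + 16\right)}{7} = \frac{79 \cdot 2 \cdot 16 \cdot 40}{7} = \frac{79}{7} \cdot 1280 = \frac{101120}{7}$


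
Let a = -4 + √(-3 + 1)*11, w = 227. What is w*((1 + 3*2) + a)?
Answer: 681 + 2497*I*√2 ≈ 681.0 + 3531.3*I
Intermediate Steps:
a = -4 + 11*I*√2 (a = -4 + √(-2)*11 = -4 + (I*√2)*11 = -4 + 11*I*√2 ≈ -4.0 + 15.556*I)
w*((1 + 3*2) + a) = 227*((1 + 3*2) + (-4 + 11*I*√2)) = 227*((1 + 6) + (-4 + 11*I*√2)) = 227*(7 + (-4 + 11*I*√2)) = 227*(3 + 11*I*√2) = 681 + 2497*I*√2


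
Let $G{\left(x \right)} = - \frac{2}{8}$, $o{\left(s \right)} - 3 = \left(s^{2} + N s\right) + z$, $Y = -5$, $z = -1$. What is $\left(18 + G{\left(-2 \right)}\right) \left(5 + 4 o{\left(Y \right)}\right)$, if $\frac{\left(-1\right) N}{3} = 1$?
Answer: $\frac{12283}{4} \approx 3070.8$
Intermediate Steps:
$N = -3$ ($N = \left(-3\right) 1 = -3$)
$o{\left(s \right)} = 2 + s^{2} - 3 s$ ($o{\left(s \right)} = 3 - \left(1 - s^{2} + 3 s\right) = 2 + s^{2} - 3 s$)
$G{\left(x \right)} = - \frac{1}{4}$ ($G{\left(x \right)} = \left(-2\right) \frac{1}{8} = - \frac{1}{4}$)
$\left(18 + G{\left(-2 \right)}\right) \left(5 + 4 o{\left(Y \right)}\right) = \left(18 - \frac{1}{4}\right) \left(5 + 4 \left(2 + \left(-5\right)^{2} - -15\right)\right) = \frac{71 \left(5 + 4 \left(2 + 25 + 15\right)\right)}{4} = \frac{71 \left(5 + 4 \cdot 42\right)}{4} = \frac{71 \left(5 + 168\right)}{4} = \frac{71}{4} \cdot 173 = \frac{12283}{4}$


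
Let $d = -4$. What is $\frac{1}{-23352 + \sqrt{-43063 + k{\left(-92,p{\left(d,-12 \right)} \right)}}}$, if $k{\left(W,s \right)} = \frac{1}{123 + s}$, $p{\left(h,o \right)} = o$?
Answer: $- \frac{46287}{1080979381} - \frac{i \sqrt{132644778}}{30267422668} \approx -4.2819 \cdot 10^{-5} - 3.8051 \cdot 10^{-7} i$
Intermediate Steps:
$\frac{1}{-23352 + \sqrt{-43063 + k{\left(-92,p{\left(d,-12 \right)} \right)}}} = \frac{1}{-23352 + \sqrt{-43063 + \frac{1}{123 - 12}}} = \frac{1}{-23352 + \sqrt{-43063 + \frac{1}{111}}} = \frac{1}{-23352 + \sqrt{- \frac{4779992}{111}}} = \frac{1}{-23352 + \frac{2 i \sqrt{132644778}}{111}}$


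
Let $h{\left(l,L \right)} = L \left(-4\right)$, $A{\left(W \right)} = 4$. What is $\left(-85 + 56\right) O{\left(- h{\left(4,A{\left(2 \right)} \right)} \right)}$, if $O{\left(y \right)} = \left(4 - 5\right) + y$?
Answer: $-435$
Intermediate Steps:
$h{\left(l,L \right)} = - 4 L$
$O{\left(y \right)} = -1 + y$
$\left(-85 + 56\right) O{\left(- h{\left(4,A{\left(2 \right)} \right)} \right)} = \left(-85 + 56\right) \left(-1 - \left(-4\right) 4\right) = - 29 \left(-1 - -16\right) = - 29 \left(-1 + 16\right) = \left(-29\right) 15 = -435$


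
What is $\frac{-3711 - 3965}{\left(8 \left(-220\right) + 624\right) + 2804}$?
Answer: $- \frac{1919}{417} \approx -4.6019$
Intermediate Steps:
$\frac{-3711 - 3965}{\left(8 \left(-220\right) + 624\right) + 2804} = - \frac{7676}{\left(-1760 + 624\right) + 2804} = - \frac{7676}{-1136 + 2804} = - \frac{7676}{1668} = \left(-7676\right) \frac{1}{1668} = - \frac{1919}{417}$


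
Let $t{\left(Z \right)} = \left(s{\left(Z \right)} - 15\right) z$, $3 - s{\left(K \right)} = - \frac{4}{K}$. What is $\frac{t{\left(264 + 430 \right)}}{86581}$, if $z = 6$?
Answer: $- \frac{24972}{30043607} \approx -0.00083119$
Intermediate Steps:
$s{\left(K \right)} = 3 + \frac{4}{K}$ ($s{\left(K \right)} = 3 - - \frac{4}{K} = 3 + \frac{4}{K}$)
$t{\left(Z \right)} = -72 + \frac{24}{Z}$ ($t{\left(Z \right)} = \left(\left(3 + \frac{4}{Z}\right) - 15\right) 6 = \left(-12 + \frac{4}{Z}\right) 6 = -72 + \frac{24}{Z}$)
$\frac{t{\left(264 + 430 \right)}}{86581} = \frac{-72 + \frac{24}{264 + 430}}{86581} = \left(-72 + \frac{24}{694}\right) \frac{1}{86581} = \left(-72 + 24 \cdot \frac{1}{694}\right) \frac{1}{86581} = \left(-72 + \frac{12}{347}\right) \frac{1}{86581} = \left(- \frac{24972}{347}\right) \frac{1}{86581} = - \frac{24972}{30043607}$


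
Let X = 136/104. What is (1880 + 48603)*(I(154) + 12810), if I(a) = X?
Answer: 8407792201/13 ≈ 6.4675e+8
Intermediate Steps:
X = 17/13 (X = 136*(1/104) = 17/13 ≈ 1.3077)
I(a) = 17/13
(1880 + 48603)*(I(154) + 12810) = (1880 + 48603)*(17/13 + 12810) = 50483*(166547/13) = 8407792201/13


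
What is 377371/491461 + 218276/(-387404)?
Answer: 9730223412/47598489311 ≈ 0.20442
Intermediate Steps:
377371/491461 + 218276/(-387404) = 377371*(1/491461) + 218276*(-1/387404) = 377371/491461 - 54569/96851 = 9730223412/47598489311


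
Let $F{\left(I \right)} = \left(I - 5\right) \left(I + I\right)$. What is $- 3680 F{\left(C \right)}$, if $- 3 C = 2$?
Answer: $- \frac{250240}{9} \approx -27804.0$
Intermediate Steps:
$C = - \frac{2}{3}$ ($C = \left(- \frac{1}{3}\right) 2 = - \frac{2}{3} \approx -0.66667$)
$F{\left(I \right)} = 2 I \left(-5 + I\right)$ ($F{\left(I \right)} = \left(-5 + I\right) 2 I = 2 I \left(-5 + I\right)$)
$- 3680 F{\left(C \right)} = - 3680 \cdot 2 \left(- \frac{2}{3}\right) \left(-5 - \frac{2}{3}\right) = - 3680 \cdot 2 \left(- \frac{2}{3}\right) \left(- \frac{17}{3}\right) = \left(-3680\right) \frac{68}{9} = - \frac{250240}{9}$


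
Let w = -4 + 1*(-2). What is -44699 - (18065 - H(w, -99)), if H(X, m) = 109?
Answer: -62655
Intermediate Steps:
w = -6 (w = -4 - 2 = -6)
-44699 - (18065 - H(w, -99)) = -44699 - (18065 - 1*109) = -44699 - (18065 - 109) = -44699 - 1*17956 = -44699 - 17956 = -62655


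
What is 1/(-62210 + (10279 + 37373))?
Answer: -1/14558 ≈ -6.8691e-5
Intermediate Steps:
1/(-62210 + (10279 + 37373)) = 1/(-62210 + 47652) = 1/(-14558) = -1/14558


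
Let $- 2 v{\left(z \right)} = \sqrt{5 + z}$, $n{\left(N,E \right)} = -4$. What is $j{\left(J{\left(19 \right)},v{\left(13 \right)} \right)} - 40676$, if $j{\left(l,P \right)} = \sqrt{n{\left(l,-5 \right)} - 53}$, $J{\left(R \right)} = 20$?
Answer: $-40676 + i \sqrt{57} \approx -40676.0 + 7.5498 i$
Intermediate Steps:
$v{\left(z \right)} = - \frac{\sqrt{5 + z}}{2}$
$j{\left(l,P \right)} = i \sqrt{57}$ ($j{\left(l,P \right)} = \sqrt{-4 - 53} = \sqrt{-57} = i \sqrt{57}$)
$j{\left(J{\left(19 \right)},v{\left(13 \right)} \right)} - 40676 = i \sqrt{57} - 40676 = -40676 + i \sqrt{57}$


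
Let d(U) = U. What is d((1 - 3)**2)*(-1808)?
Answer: -7232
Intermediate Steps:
d((1 - 3)**2)*(-1808) = (1 - 3)**2*(-1808) = (-2)**2*(-1808) = 4*(-1808) = -7232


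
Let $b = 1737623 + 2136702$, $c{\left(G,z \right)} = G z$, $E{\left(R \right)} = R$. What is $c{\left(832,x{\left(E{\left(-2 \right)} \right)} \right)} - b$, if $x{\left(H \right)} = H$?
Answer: $-3875989$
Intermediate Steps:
$b = 3874325$
$c{\left(832,x{\left(E{\left(-2 \right)} \right)} \right)} - b = 832 \left(-2\right) - 3874325 = -1664 - 3874325 = -3875989$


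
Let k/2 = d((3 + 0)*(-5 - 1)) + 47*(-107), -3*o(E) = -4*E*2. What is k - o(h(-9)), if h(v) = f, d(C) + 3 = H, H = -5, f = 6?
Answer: -10090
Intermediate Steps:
d(C) = -8 (d(C) = -3 - 5 = -8)
h(v) = 6
o(E) = 8*E/3 (o(E) = -(-4*E)*2/3 = -(-8)*E/3 = 8*E/3)
k = -10074 (k = 2*(-8 + 47*(-107)) = 2*(-8 - 5029) = 2*(-5037) = -10074)
k - o(h(-9)) = -10074 - 8*6/3 = -10074 - 1*16 = -10074 - 16 = -10090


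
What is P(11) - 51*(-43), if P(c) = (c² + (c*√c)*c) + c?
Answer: 2325 + 121*√11 ≈ 2726.3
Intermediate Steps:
P(c) = c + c² + c^(5/2) (P(c) = (c² + c^(3/2)*c) + c = (c² + c^(5/2)) + c = c + c² + c^(5/2))
P(11) - 51*(-43) = (11 + 11² + 11^(5/2)) - 51*(-43) = (11 + 121 + 121*√11) + 2193 = (132 + 121*√11) + 2193 = 2325 + 121*√11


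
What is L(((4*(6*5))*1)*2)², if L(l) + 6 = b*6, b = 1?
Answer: 0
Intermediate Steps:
L(l) = 0 (L(l) = -6 + 1*6 = -6 + 6 = 0)
L(((4*(6*5))*1)*2)² = 0² = 0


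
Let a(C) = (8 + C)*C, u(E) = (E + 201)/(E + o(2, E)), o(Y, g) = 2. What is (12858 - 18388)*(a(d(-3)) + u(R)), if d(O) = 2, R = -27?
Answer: -360556/5 ≈ -72111.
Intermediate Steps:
u(E) = (201 + E)/(2 + E) (u(E) = (E + 201)/(E + 2) = (201 + E)/(2 + E))
a(C) = C*(8 + C)
(12858 - 18388)*(a(d(-3)) + u(R)) = (12858 - 18388)*(2*(8 + 2) + (201 - 27)/(2 - 27)) = -5530*(2*10 + 174/(-25)) = -5530*(20 - 1/25*174) = -5530*(20 - 174/25) = -5530*326/25 = -360556/5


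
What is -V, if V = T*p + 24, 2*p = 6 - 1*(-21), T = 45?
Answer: -1263/2 ≈ -631.50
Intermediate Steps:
p = 27/2 (p = (6 - 1*(-21))/2 = (6 + 21)/2 = (½)*27 = 27/2 ≈ 13.500)
V = 1263/2 (V = 45*(27/2) + 24 = 1215/2 + 24 = 1263/2 ≈ 631.50)
-V = -1*1263/2 = -1263/2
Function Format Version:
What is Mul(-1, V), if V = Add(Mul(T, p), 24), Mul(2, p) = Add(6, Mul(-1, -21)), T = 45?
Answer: Rational(-1263, 2) ≈ -631.50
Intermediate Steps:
p = Rational(27, 2) (p = Mul(Rational(1, 2), Add(6, Mul(-1, -21))) = Mul(Rational(1, 2), Add(6, 21)) = Mul(Rational(1, 2), 27) = Rational(27, 2) ≈ 13.500)
V = Rational(1263, 2) (V = Add(Mul(45, Rational(27, 2)), 24) = Add(Rational(1215, 2), 24) = Rational(1263, 2) ≈ 631.50)
Mul(-1, V) = Mul(-1, Rational(1263, 2)) = Rational(-1263, 2)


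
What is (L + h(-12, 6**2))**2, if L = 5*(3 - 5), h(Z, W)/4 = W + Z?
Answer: 7396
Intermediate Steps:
h(Z, W) = 4*W + 4*Z (h(Z, W) = 4*(W + Z) = 4*W + 4*Z)
L = -10 (L = 5*(-2) = -10)
(L + h(-12, 6**2))**2 = (-10 + (4*6**2 + 4*(-12)))**2 = (-10 + (4*36 - 48))**2 = (-10 + (144 - 48))**2 = (-10 + 96)**2 = 86**2 = 7396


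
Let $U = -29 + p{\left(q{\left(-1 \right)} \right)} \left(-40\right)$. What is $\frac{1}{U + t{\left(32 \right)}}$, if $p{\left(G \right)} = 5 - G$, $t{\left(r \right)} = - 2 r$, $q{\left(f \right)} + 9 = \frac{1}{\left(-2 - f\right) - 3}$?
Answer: $- \frac{1}{663} \approx -0.0015083$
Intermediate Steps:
$q{\left(f \right)} = -9 + \frac{1}{-5 - f}$ ($q{\left(f \right)} = -9 + \frac{1}{\left(-2 - f\right) - 3} = -9 + \frac{1}{-5 - f}$)
$U = -599$ ($U = -29 + \left(5 - \frac{-46 - -9}{5 - 1}\right) \left(-40\right) = -29 + \left(5 - \frac{-46 + 9}{4}\right) \left(-40\right) = -29 + \left(5 - \frac{1}{4} \left(-37\right)\right) \left(-40\right) = -29 + \left(5 - - \frac{37}{4}\right) \left(-40\right) = -29 + \left(5 + \frac{37}{4}\right) \left(-40\right) = -29 + \frac{57}{4} \left(-40\right) = -29 - 570 = -599$)
$\frac{1}{U + t{\left(32 \right)}} = \frac{1}{-599 - 64} = \frac{1}{-663} = - \frac{1}{663}$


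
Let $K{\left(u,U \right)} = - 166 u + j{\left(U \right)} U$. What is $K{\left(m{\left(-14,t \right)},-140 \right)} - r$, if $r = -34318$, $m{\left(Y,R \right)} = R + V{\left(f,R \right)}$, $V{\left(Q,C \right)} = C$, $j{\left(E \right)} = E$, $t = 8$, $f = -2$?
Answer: $51262$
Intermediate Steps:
$m{\left(Y,R \right)} = 2 R$ ($m{\left(Y,R \right)} = R + R = 2 R$)
$K{\left(u,U \right)} = U^{2} - 166 u$ ($K{\left(u,U \right)} = - 166 u + U U = - 166 u + U^{2} = U^{2} - 166 u$)
$K{\left(m{\left(-14,t \right)},-140 \right)} - r = \left(\left(-140\right)^{2} - 166 \cdot 2 \cdot 8\right) - -34318 = \left(19600 - 2656\right) + 34318 = 16944 + 34318 = 51262$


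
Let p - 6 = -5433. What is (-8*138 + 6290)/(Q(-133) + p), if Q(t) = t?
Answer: -2593/2780 ≈ -0.93273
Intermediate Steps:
p = -5427 (p = 6 - 5433 = -5427)
(-8*138 + 6290)/(Q(-133) + p) = (-8*138 + 6290)/(-133 - 5427) = (-1104 + 6290)/(-5560) = 5186*(-1/5560) = -2593/2780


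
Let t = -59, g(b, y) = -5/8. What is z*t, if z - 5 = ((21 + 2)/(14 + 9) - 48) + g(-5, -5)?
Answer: 20119/8 ≈ 2514.9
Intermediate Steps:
g(b, y) = -5/8 (g(b, y) = -5*⅛ = -5/8)
z = -341/8 (z = 5 + (((21 + 2)/(14 + 9) - 48) - 5/8) = 5 + ((23/23 - 48) - 5/8) = 5 + ((23*(1/23) - 48) - 5/8) = 5 + ((1 - 48) - 5/8) = 5 + (-47 - 5/8) = 5 - 381/8 = -341/8 ≈ -42.625)
z*t = -341/8*(-59) = 20119/8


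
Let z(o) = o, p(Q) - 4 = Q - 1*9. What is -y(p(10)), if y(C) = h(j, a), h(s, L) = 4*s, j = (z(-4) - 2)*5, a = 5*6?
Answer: 120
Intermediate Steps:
p(Q) = -5 + Q (p(Q) = 4 + (Q - 1*9) = 4 + (Q - 9) = 4 + (-9 + Q) = -5 + Q)
a = 30
j = -30 (j = (-4 - 2)*5 = -6*5 = -30)
y(C) = -120 (y(C) = 4*(-30) = -120)
-y(p(10)) = -1*(-120) = 120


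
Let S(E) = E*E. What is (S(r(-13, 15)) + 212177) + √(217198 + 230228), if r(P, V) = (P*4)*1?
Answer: 214881 + 3*√49714 ≈ 2.1555e+5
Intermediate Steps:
r(P, V) = 4*P (r(P, V) = (4*P)*1 = 4*P)
S(E) = E²
(S(r(-13, 15)) + 212177) + √(217198 + 230228) = ((4*(-13))² + 212177) + √(217198 + 230228) = ((-52)² + 212177) + √447426 = (2704 + 212177) + 3*√49714 = 214881 + 3*√49714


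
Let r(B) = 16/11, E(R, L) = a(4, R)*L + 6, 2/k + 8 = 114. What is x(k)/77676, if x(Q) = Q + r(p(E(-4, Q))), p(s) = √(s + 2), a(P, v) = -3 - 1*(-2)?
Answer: 859/45285108 ≈ 1.8969e-5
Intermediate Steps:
k = 1/53 (k = 2/(-8 + 114) = 2/106 = 2*(1/106) = 1/53 ≈ 0.018868)
a(P, v) = -1 (a(P, v) = -3 + 2 = -1)
E(R, L) = 6 - L (E(R, L) = -L + 6 = 6 - L)
p(s) = √(2 + s)
r(B) = 16/11 (r(B) = 16*(1/11) = 16/11)
x(Q) = 16/11 + Q (x(Q) = Q + 16/11 = 16/11 + Q)
x(k)/77676 = (16/11 + 1/53)/77676 = (859/583)*(1/77676) = 859/45285108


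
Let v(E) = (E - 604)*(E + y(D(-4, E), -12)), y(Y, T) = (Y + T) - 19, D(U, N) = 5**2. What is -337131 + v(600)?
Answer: -339507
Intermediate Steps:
D(U, N) = 25
y(Y, T) = -19 + T + Y (y(Y, T) = (T + Y) - 19 = -19 + T + Y)
v(E) = (-604 + E)*(-6 + E) (v(E) = (E - 604)*(E + (-19 - 12 + 25)) = (-604 + E)*(E - 6) = (-604 + E)*(-6 + E))
-337131 + v(600) = -337131 + (3624 + 600**2 - 610*600) = -337131 + (3624 + 360000 - 366000) = -337131 - 2376 = -339507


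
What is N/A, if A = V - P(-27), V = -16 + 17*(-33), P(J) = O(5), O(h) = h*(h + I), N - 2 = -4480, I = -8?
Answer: 2239/281 ≈ 7.9680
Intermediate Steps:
N = -4478 (N = 2 - 4480 = -4478)
O(h) = h*(-8 + h) (O(h) = h*(h - 8) = h*(-8 + h))
P(J) = -15 (P(J) = 5*(-8 + 5) = 5*(-3) = -15)
V = -577 (V = -16 - 561 = -577)
A = -562 (A = -577 - 1*(-15) = -577 + 15 = -562)
N/A = -4478/(-562) = -4478*(-1/562) = 2239/281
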